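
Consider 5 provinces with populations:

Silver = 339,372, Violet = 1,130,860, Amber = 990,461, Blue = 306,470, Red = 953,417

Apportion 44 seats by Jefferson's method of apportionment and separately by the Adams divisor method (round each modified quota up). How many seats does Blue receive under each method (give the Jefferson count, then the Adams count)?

Jefferson: Silver 4, Violet 14, Amber 12, Blue 3, Red 11.
Adams: Silver 4, Violet 13, Amber 12, Blue 4, Red 11.
Blue gets 3 under Jefferson and 4 under Adams.

3 and 4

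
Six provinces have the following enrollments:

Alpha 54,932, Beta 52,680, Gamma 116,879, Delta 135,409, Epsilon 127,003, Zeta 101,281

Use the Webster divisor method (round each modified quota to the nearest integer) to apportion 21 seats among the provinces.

Alpha=2, Beta=2, Gamma=4, Delta=5, Epsilon=4, Zeta=4

Standard divisor 588184/21 ≈ 28008.762; standard quotas: Alpha 1.961, Beta 1.881, Gamma 4.173, Delta 4.835, Epsilon 4.534, Zeta 3.616.
Rounding to the nearest integer gives 2, 2, 4, 5, 5, 4 = 22 seats, so the divisor must be adjusted.
With modified divisor 28600: modified quotas Alpha 1.921, Beta 1.842, Gamma 4.087, Delta 4.735, Epsilon 4.441, Zeta 3.541.
Rounding to the nearest integer: Alpha 2, Beta 2, Gamma 4, Delta 5, Epsilon 4, Zeta 4 (total 21).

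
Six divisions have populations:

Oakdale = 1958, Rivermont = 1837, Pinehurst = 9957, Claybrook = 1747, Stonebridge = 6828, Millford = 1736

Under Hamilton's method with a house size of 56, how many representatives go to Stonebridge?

Standard divisor: 24063 ÷ 56 ≈ 429.696.
Standard quotas: Oakdale 4.5567, Rivermont 4.2751, Pinehurst 23.1722, Claybrook 4.0657, Stonebridge 15.8903, Millford 4.0401.
Lower quotas: Oakdale 4, Rivermont 4, Pinehurst 23, Claybrook 4, Stonebridge 15, Millford 4 (sum 54, leaving 2 seats).
Remainders in descending order: Stonebridge 0.8903, Oakdale 0.5567, Rivermont 0.2751, Pinehurst 0.1722, Claybrook 0.0657, Millford 0.0401.
Largest remainders: Stonebridge, Oakdale receive the extra seats.
Stonebridge receives 16.

16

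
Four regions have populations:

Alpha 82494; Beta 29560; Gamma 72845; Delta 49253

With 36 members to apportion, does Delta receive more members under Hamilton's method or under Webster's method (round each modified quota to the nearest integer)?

Hamilton: Alpha 13, Beta 4, Gamma 11, Delta 8.
Webster: Alpha 13, Beta 5, Gamma 11, Delta 7.
Delta gets 8 under Hamilton and 7 under Webster.

Hamilton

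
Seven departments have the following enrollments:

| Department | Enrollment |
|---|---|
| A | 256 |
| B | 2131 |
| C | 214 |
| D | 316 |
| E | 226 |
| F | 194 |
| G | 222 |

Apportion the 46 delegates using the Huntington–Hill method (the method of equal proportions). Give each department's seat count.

A=3; B=27; C=3; D=4; E=3; F=3; G=3

With divisor 78: modified quotas A 3.282, B 27.321, C 2.744, D 4.051, E 2.897, F 2.487, G 2.846.
Geometric-mean thresholds: A √(3·4)=3.464, B √(27·28)=27.495, C √(2·3)=2.449, D √(4·5)=4.472, E √(2·3)=2.449, F √(2·3)=2.449, G √(2·3)=2.449.
Each quota rounded against its threshold gives A 3, B 27, C 3, D 4, E 3, F 3, G 3 (total 46).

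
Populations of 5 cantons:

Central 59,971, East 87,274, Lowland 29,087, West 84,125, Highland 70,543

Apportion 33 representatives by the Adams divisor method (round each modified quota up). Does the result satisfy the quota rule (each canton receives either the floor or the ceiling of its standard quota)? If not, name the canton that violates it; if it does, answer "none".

none

Standard quotas: Central 5.979, East 8.701, Lowland 2.900, West 8.387, Highland 7.033.
Adams allocation: Central 6, East 9, Lowland 3, West 8, Highland 7.
Every allocation lies between the lower and upper quota.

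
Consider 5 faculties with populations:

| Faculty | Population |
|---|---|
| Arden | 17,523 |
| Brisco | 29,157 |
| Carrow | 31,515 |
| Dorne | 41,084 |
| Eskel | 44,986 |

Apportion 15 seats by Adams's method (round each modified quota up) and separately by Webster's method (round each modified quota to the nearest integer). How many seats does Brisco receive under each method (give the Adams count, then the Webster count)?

3 and 2

Adams: Arden 2, Brisco 3, Carrow 3, Dorne 3, Eskel 4.
Webster: Arden 2, Brisco 2, Carrow 3, Dorne 4, Eskel 4.
Brisco gets 3 under Adams and 2 under Webster.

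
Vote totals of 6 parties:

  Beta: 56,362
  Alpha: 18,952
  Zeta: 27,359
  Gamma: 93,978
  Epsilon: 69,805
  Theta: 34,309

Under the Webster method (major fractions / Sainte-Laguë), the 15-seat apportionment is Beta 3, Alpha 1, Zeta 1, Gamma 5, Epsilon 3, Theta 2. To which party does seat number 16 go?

Epsilon

Priority for the next seat is population ÷ (current seats + 0.5).
Priorities: Beta 16103.429, Alpha 12634.667, Zeta 18239.333, Gamma 17086.909, Epsilon 19944.286, Theta 13723.600.
Highest priority: Epsilon.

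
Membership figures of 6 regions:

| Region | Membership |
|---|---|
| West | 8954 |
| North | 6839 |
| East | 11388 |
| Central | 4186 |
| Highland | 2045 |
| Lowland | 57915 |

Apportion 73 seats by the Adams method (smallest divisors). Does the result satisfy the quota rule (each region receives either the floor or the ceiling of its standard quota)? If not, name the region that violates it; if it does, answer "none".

Standard quotas: West 7.157, North 5.467, East 9.103, Central 3.346, Highland 1.635, Lowland 46.293.
Adams allocation: West 7, North 6, East 9, Central 4, Highland 2, Lowland 45.
Lowland has quota 46.293 (lower 46, upper 47) but receives 45 — outside the quota interval.

Lowland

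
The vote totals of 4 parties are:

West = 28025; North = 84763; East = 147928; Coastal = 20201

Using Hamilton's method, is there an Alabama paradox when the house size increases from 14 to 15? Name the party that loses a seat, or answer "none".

West

At 14 seats: West 2, North 4, East 7, Coastal 1.
At 15 seats: West 1, North 5, East 8, Coastal 1.
West drops from 2 to 1.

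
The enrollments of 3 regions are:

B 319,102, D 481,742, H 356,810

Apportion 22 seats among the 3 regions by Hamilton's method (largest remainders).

Total 1157654; standard divisor 1157654/22 ≈ 52620.636.
Standard quotas: B 6.0642, D 9.1550, H 6.7808.
Lower quotas: B 6, D 9, H 6 (sum 21, leaving 1 seat).
Remainders in descending order: H 0.7808, D 0.1550, B 0.0642.
The surplus seat goes to H.

B: 6, D: 9, H: 7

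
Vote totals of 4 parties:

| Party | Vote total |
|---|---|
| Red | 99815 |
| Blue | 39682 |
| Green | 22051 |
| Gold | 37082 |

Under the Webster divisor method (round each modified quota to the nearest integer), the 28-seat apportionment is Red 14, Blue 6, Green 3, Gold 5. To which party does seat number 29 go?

Priority for the next seat is population ÷ (current seats + 0.5).
Priorities: Red 6883.793, Blue 6104.923, Green 6300.286, Gold 6742.182.
Highest priority: Red.

Red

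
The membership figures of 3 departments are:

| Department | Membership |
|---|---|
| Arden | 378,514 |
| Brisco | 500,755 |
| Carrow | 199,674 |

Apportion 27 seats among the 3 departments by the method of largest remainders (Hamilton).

Standard divisor: 1078943 ÷ 27 ≈ 39960.852.
Standard quotas: Arden 9.4721, Brisco 12.5311, Carrow 4.9967.
Lower quotas: Arden 9, Brisco 12, Carrow 4 (sum 25, leaving 2 seats).
Remainders in descending order: Carrow 0.9967, Brisco 0.5311, Arden 0.4721.
The surplus seats go to Carrow, Brisco.

Arden=9, Brisco=13, Carrow=5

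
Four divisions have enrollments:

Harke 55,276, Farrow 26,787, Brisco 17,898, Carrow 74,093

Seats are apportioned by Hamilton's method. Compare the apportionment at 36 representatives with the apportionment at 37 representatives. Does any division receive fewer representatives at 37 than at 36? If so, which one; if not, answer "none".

Farrow

At 36 seats: Harke 11, Farrow 6, Brisco 4, Carrow 15.
At 37 seats: Harke 12, Farrow 5, Brisco 4, Carrow 16.
Farrow drops from 6 to 5.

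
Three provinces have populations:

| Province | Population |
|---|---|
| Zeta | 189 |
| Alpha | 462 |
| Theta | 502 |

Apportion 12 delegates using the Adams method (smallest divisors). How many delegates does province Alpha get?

Standard divisor 1153/12 ≈ 96.083; standard quotas: Zeta 1.967, Alpha 4.808, Theta 5.225.
Rounding up gives 2, 5, 6 = 13 seats, so the divisor must be adjusted.
With modified divisor 110: modified quotas Zeta 1.718, Alpha 4.200, Theta 4.564.
Rounding up: Zeta 2, Alpha 5, Theta 5 (total 12).
Alpha receives 5.

5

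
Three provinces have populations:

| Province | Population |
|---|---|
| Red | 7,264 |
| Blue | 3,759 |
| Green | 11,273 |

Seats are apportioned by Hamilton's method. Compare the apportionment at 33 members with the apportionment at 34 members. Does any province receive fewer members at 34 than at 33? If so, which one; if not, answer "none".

none

At 33 seats: Red 11, Blue 5, Green 17.
At 34 seats: Red 11, Blue 6, Green 17.
No province's allocation decreased.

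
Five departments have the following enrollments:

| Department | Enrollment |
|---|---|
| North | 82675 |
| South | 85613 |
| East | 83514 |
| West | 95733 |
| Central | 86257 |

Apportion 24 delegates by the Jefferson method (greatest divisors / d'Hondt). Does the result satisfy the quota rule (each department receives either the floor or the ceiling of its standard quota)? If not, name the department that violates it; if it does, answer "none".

Standard quotas: North 4.574, South 4.737, East 4.621, West 5.297, Central 4.772.
Jefferson allocation: North 4, South 5, East 5, West 5, Central 5.
Every allocation lies between the lower and upper quota.

none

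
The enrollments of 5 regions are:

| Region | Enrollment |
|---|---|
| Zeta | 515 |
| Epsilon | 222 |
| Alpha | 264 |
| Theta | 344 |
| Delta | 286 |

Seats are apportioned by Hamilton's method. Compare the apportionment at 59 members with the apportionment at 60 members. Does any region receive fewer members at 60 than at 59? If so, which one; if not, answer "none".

At 59 seats: Zeta 19, Epsilon 8, Alpha 10, Theta 12, Delta 10.
At 60 seats: Zeta 19, Epsilon 8, Alpha 10, Theta 13, Delta 10.
No region's allocation decreased.

none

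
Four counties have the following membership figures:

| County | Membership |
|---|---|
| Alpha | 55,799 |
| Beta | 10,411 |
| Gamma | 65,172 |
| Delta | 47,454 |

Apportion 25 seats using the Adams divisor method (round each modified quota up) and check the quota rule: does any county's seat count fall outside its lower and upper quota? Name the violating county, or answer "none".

Standard quotas: Alpha 7.800, Beta 1.455, Gamma 9.111, Delta 6.634.
Adams allocation: Alpha 8, Beta 2, Gamma 9, Delta 6.
Every allocation lies between the lower and upper quota.

none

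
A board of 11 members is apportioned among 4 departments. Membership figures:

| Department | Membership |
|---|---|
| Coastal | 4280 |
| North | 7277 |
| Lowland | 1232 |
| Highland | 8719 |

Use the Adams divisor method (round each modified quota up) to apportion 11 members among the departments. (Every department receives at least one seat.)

Standard divisor 21508/11 ≈ 1955.273; standard quotas: Coastal 2.189, North 3.722, Lowland 0.630, Highland 4.459.
Rounding up gives 3, 4, 1, 5 = 13 seats, so the divisor must be adjusted.
With modified divisor 2300: modified quotas Coastal 1.861, North 3.164, Lowland 0.536, Highland 3.791.
Rounding up: Coastal 2, North 4, Lowland 1, Highland 4 (total 11).

Coastal 2; North 4; Lowland 1; Highland 4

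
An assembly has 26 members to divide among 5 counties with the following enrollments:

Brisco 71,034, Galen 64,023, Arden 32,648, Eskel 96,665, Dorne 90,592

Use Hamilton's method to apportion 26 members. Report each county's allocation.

Brisco: 5, Galen: 5, Arden: 2, Eskel: 7, Dorne: 7

Standard divisor: 354962 ÷ 26 ≈ 13652.385.
Standard quotas: Brisco 5.2030, Galen 4.6895, Arden 2.3914, Eskel 7.0804, Dorne 6.6356.
Lower quotas: Brisco 5, Galen 4, Arden 2, Eskel 7, Dorne 6 (sum 24, leaving 2 seats).
Remainders in descending order: Galen 0.6895, Dorne 0.6356, Arden 0.3914, Brisco 0.2030, Eskel 0.0804.
Largest remainders: Galen, Dorne receive the extra seats.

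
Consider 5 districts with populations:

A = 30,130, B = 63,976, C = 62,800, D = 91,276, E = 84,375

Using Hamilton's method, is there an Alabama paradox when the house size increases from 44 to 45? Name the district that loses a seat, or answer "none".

none

At 44 seats: A 4, B 9, C 8, D 12, E 11.
At 45 seats: A 4, B 9, C 9, D 12, E 11.
No district's allocation decreased.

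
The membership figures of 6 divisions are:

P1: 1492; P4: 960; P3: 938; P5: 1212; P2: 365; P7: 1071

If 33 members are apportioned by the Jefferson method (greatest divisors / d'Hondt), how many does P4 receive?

5

Standard divisor 6038/33 ≈ 182.97; standard quotas: P1 8.154, P4 5.247, P3 5.127, P5 6.624, P2 1.995, P7 5.853.
Rounding down gives 8, 5, 5, 6, 1, 5 = 30 seats, so the divisor must be adjusted.
With modified divisor 170: modified quotas P1 8.776, P4 5.647, P3 5.518, P5 7.129, P2 2.147, P7 6.300.
Rounding down: P1 8, P4 5, P3 5, P5 7, P2 2, P7 6 (total 33).
P4 receives 5.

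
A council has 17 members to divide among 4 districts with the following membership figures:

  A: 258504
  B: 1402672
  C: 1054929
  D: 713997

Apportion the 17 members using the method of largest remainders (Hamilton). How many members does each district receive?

A=1, B=7, C=5, D=4

The standard divisor is 3430102/17 ≈ 201770.706.
Standard quotas: A 1.2812, B 6.9518, C 5.2284, D 3.5387.
Lower quotas: A 1, B 6, C 5, D 3 (sum 15, leaving 2 seats).
Remainders in descending order: B 0.9518, D 0.5387, A 0.2812, C 0.2284.
Largest remainders: B, D receive the extra seats.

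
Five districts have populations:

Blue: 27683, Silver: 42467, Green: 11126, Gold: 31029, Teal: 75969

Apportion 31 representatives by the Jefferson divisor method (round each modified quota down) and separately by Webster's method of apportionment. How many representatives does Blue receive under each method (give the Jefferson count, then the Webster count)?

Jefferson: Blue 4, Silver 7, Green 2, Gold 5, Teal 13.
Webster: Blue 5, Silver 7, Green 2, Gold 5, Teal 12.
Blue gets 4 under Jefferson and 5 under Webster.

4 and 5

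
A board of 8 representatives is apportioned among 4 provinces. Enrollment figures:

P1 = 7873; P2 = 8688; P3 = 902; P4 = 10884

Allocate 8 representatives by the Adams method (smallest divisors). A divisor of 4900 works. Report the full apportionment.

With modified divisor 4900: modified quotas P1 1.607, P2 1.773, P3 0.184, P4 2.221.
Rounding up: P1 2, P2 2, P3 1, P4 3 (total 8).

P1=2; P2=2; P3=1; P4=3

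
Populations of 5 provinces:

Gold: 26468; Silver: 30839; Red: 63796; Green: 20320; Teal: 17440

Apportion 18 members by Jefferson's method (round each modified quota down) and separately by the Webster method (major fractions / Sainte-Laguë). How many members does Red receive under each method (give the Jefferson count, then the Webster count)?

Jefferson: Gold 3, Silver 3, Red 8, Green 2, Teal 2.
Webster: Gold 3, Silver 4, Red 7, Green 2, Teal 2.
Red gets 8 under Jefferson and 7 under Webster.

8 and 7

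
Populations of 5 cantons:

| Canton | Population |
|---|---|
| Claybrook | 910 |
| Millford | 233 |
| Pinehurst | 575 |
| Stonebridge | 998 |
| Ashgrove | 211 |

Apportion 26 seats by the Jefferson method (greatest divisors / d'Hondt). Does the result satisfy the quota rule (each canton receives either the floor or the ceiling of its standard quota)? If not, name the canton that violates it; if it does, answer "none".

none

Standard quotas: Claybrook 8.083, Millford 2.070, Pinehurst 5.108, Stonebridge 8.865, Ashgrove 1.874.
Jefferson allocation: Claybrook 8, Millford 2, Pinehurst 5, Stonebridge 9, Ashgrove 2.
Every allocation lies between the lower and upper quota.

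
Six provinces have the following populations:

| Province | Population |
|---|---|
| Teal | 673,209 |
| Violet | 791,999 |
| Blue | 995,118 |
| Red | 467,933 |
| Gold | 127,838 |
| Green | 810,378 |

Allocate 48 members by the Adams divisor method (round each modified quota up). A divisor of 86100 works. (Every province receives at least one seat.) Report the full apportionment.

With modified divisor 86100: modified quotas Teal 7.819, Violet 9.199, Blue 11.558, Red 5.435, Gold 1.485, Green 9.412.
Rounding up: Teal 8, Violet 10, Blue 12, Red 6, Gold 2, Green 10 (total 48).

Teal 8, Violet 10, Blue 12, Red 6, Gold 2, Green 10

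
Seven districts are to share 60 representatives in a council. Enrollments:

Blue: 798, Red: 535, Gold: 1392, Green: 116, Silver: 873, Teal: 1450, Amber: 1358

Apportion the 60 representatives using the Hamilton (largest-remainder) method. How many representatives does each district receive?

The standard divisor is 6522/60 ≈ 108.7.
Standard quotas: Blue 7.341, Red 4.922, Gold 12.806, Green 1.067, Silver 8.031, Teal 13.339, Amber 12.493.
Lower quotas: Blue 7, Red 4, Gold 12, Green 1, Silver 8, Teal 13, Amber 12 (sum 57, leaving 3 seats).
Remainders in descending order: Red 0.922, Gold 0.806, Amber 0.493, Blue 0.341, Teal 0.339, Green 0.067, Silver 0.031.
The surplus seats go to Red, Gold, Amber.

Blue=7; Red=5; Gold=13; Green=1; Silver=8; Teal=13; Amber=13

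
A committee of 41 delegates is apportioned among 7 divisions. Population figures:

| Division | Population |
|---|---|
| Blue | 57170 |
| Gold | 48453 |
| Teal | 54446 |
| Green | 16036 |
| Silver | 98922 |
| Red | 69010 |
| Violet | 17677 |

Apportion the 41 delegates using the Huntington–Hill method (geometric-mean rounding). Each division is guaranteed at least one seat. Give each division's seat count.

Blue 6, Gold 6, Teal 6, Green 2, Silver 11, Red 8, Violet 2

With divisor 8834: modified quotas Blue 6.472, Gold 5.485, Teal 6.163, Green 1.815, Silver 11.198, Red 7.812, Violet 2.001.
Geometric-mean thresholds: Blue √(6·7)=6.481, Gold √(5·6)=5.477, Teal √(6·7)=6.481, Green √(1·2)=1.414, Silver √(11·12)=11.489, Red √(7·8)=7.483, Violet √(2·3)=2.449.
Each quota rounded against its threshold gives Blue 6, Gold 6, Teal 6, Green 2, Silver 11, Red 8, Violet 2 (total 41).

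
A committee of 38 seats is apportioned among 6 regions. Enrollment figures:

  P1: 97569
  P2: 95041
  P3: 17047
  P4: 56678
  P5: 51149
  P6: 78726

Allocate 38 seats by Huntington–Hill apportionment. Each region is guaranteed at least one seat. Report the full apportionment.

With divisor 10434: modified quotas P1 9.351, P2 9.109, P3 1.634, P4 5.432, P5 4.902, P6 7.545.
Geometric-mean thresholds: P1 √(9·10)=9.487, P2 √(9·10)=9.487, P3 √(1·2)=1.414, P4 √(5·6)=5.477, P5 √(4·5)=4.472, P6 √(7·8)=7.483.
Each quota rounded against its threshold gives P1 9, P2 9, P3 2, P4 5, P5 5, P6 8 (total 38).

P1=9; P2=9; P3=2; P4=5; P5=5; P6=8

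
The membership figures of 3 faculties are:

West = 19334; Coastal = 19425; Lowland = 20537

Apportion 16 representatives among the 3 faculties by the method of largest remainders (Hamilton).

West=5, Coastal=5, Lowland=6

The standard divisor is 59296/16 = 3706.
Standard quotas: West 5.2169, Coastal 5.2415, Lowland 5.5416.
Lower quotas: West 5, Coastal 5, Lowland 5 (sum 15, leaving 1 seat).
Remainders in descending order: Lowland 0.5416, Coastal 0.2415, West 0.2169.
Largest remainder: Lowland receives the extra seat.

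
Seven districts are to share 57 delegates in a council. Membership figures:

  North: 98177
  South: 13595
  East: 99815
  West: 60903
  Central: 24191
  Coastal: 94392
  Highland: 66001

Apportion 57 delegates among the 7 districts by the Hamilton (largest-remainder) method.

North 12, South 2, East 12, West 8, Central 3, Coastal 12, Highland 8

Total 457074; standard divisor 457074/57 ≈ 8018.842.
Standard quotas: North 12.2433, South 1.6954, East 12.4476, West 7.5950, Central 3.0168, Coastal 11.7713, Highland 8.2307.
Lower quotas: North 12, South 1, East 12, West 7, Central 3, Coastal 11, Highland 8 (sum 54, leaving 3 seats).
Remainders in descending order: Coastal 0.7713, South 0.6954, West 0.5950, East 0.4476, North 0.2433, Highland 0.2307, Central 0.0168.
Largest remainders: Coastal, South, West receive the extra seats.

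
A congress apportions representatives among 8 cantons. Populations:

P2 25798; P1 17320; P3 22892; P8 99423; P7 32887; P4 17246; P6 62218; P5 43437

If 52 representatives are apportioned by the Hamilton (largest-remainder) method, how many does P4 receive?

3

Standard divisor: 321221 ÷ 52 ≈ 6177.327.
Standard quotas: P2 4.1762, P1 2.8038, P3 3.7058, P8 16.0948, P7 5.3238, P4 2.7918, P6 10.0720, P5 7.0317.
Lower quotas: P2 4, P1 2, P3 3, P8 16, P7 5, P4 2, P6 10, P5 7 (sum 49, leaving 3 seats).
Remainders in descending order: P1 0.8038, P4 0.7918, P3 0.7058, P7 0.3238, P2 0.1762, P8 0.0948, P6 0.0720, P5 0.0317.
Largest remainders: P1, P4, P3 receive the extra seats.
P4 receives 3.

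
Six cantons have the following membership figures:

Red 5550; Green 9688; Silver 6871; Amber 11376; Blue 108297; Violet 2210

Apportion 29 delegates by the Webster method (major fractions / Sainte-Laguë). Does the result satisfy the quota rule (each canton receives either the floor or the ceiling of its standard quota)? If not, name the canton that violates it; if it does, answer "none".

Standard quotas: Red 1.118, Green 1.951, Silver 1.384, Amber 2.291, Blue 21.811, Violet 0.445.
Webster allocation: Red 1, Green 2, Silver 1, Amber 2, Blue 23, Violet 0.
Blue has quota 21.811 (lower 21, upper 22) but receives 23 — outside the quota interval.

Blue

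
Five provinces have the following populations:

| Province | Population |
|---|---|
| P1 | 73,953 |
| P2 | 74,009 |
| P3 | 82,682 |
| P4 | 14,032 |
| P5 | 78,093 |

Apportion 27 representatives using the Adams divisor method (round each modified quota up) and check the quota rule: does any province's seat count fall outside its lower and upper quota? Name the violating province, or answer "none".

Standard quotas: P1 6.186, P2 6.191, P3 6.916, P4 1.174, P5 6.533.
Adams allocation: P1 6, P2 6, P3 7, P4 2, P5 6.
Every allocation lies between the lower and upper quota.

none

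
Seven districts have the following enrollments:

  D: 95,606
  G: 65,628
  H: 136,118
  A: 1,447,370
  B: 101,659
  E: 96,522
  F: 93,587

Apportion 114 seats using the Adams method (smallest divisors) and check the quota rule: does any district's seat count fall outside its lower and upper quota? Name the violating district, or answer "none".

A

Standard quotas: D 5.352, G 3.674, H 7.620, A 81.022, B 5.691, E 5.403, F 5.239.
Adams allocation: D 6, G 4, H 8, A 78, B 6, E 6, F 6.
A has quota 81.022 (lower 81, upper 82) but receives 78 — outside the quota interval.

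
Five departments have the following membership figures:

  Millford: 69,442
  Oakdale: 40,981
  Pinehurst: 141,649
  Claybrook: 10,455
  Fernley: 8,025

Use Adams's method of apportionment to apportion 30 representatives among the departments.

Millford: 7, Oakdale: 5, Pinehurst: 15, Claybrook: 2, Fernley: 1

Standard divisor 270552/30 ≈ 9018.4; standard quotas: Millford 7.700, Oakdale 4.544, Pinehurst 15.707, Claybrook 1.159, Fernley 0.890.
Rounding up gives 8, 5, 16, 2, 1 = 32 seats, so the divisor must be adjusted.
With modified divisor 10000: modified quotas Millford 6.944, Oakdale 4.098, Pinehurst 14.165, Claybrook 1.046, Fernley 0.802.
Rounding up: Millford 7, Oakdale 5, Pinehurst 15, Claybrook 2, Fernley 1 (total 30).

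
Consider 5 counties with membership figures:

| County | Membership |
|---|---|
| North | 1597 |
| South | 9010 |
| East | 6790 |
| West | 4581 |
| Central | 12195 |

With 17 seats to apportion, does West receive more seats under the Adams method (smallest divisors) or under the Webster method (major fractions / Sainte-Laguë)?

Adams

Adams: North 1, South 4, East 3, West 3, Central 6.
Webster: North 1, South 5, East 3, West 2, Central 6.
West gets 3 under Adams and 2 under Webster.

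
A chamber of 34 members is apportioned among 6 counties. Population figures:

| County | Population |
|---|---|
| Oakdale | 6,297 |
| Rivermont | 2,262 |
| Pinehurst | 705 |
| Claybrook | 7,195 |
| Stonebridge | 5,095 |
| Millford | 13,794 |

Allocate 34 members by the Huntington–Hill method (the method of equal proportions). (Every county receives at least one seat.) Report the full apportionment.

With divisor 1063: modified quotas Oakdale 5.924, Rivermont 2.128, Pinehurst 0.663, Claybrook 6.769, Stonebridge 4.793, Millford 12.976.
Geometric-mean thresholds: Oakdale √(5·6)=5.477, Rivermont √(2·3)=2.449, Pinehurst (min 1), Claybrook √(6·7)=6.481, Stonebridge √(4·5)=4.472, Millford √(12·13)=12.490.
Each quota rounded against its threshold gives Oakdale 6, Rivermont 2, Pinehurst 1, Claybrook 7, Stonebridge 5, Millford 13 (total 34).

Oakdale=6, Rivermont=2, Pinehurst=1, Claybrook=7, Stonebridge=5, Millford=13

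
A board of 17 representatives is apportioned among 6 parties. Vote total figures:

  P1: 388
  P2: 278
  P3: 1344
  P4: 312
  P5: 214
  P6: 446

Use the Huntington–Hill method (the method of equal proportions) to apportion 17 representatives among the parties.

With divisor 181: modified quotas P1 2.144, P2 1.536, P3 7.425, P4 1.724, P5 1.182, P6 2.464.
Geometric-mean thresholds: P1 √(2·3)=2.449, P2 √(1·2)=1.414, P3 √(7·8)=7.483, P4 √(1·2)=1.414, P5 √(1·2)=1.414, P6 √(2·3)=2.449.
Each quota rounded against its threshold gives P1 2, P2 2, P3 7, P4 2, P5 1, P6 3 (total 17).

P1=2; P2=2; P3=7; P4=2; P5=1; P6=3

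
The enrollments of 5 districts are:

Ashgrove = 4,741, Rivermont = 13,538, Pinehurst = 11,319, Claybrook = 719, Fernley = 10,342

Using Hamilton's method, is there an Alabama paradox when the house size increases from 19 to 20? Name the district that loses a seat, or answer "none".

Claybrook

At 19 seats: Ashgrove 2, Rivermont 6, Pinehurst 5, Claybrook 1, Fernley 5.
At 20 seats: Ashgrove 2, Rivermont 7, Pinehurst 6, Claybrook 0, Fernley 5.
Claybrook drops from 1 to 0.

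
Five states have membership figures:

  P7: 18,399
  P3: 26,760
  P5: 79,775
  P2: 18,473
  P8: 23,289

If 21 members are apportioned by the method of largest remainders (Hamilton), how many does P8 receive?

3

Total 166696; standard divisor 166696/21 ≈ 7937.905.
Standard quotas: P7 2.3179, P3 3.3712, P5 10.0499, P2 2.3272, P8 2.9339.
Lower quotas: P7 2, P3 3, P5 10, P2 2, P8 2 (sum 19, leaving 2 seats).
Remainders in descending order: P8 0.9339, P3 0.3712, P2 0.3272, P7 0.3179, P5 0.0499.
Largest remainders: P8, P3 receive the extra seats.
P8 receives 3.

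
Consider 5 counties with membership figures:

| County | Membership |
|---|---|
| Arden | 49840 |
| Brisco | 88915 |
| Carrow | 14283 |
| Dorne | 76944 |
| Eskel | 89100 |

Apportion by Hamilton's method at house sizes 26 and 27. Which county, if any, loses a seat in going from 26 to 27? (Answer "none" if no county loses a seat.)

At 26 seats: Arden 4, Brisco 7, Carrow 1, Dorne 7, Eskel 7.
At 27 seats: Arden 4, Brisco 8, Carrow 1, Dorne 6, Eskel 8.
Dorne drops from 7 to 6.

Dorne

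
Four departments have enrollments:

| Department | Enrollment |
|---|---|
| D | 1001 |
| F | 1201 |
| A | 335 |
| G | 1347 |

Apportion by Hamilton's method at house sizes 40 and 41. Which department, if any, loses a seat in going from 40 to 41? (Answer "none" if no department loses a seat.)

A

At 40 seats: D 10, F 12, A 4, G 14.
At 41 seats: D 11, F 13, A 3, G 14.
A drops from 4 to 3.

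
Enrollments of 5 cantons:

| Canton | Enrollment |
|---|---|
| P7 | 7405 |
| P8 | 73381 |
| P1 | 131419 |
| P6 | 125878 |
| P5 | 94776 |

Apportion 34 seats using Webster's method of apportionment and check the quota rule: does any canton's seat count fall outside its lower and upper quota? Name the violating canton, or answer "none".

Standard quotas: P7 0.582, P8 5.764, P1 10.323, P6 9.887, P5 7.444.
Webster allocation: P7 1, P8 6, P1 10, P6 10, P5 7.
Every allocation lies between the lower and upper quota.

none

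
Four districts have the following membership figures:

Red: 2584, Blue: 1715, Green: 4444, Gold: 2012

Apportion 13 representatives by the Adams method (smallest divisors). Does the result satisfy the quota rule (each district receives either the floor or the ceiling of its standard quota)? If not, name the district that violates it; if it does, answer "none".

Standard quotas: Red 3.123, Blue 2.073, Green 5.372, Gold 2.432.
Adams allocation: Red 3, Blue 2, Green 5, Gold 3.
Every allocation lies between the lower and upper quota.

none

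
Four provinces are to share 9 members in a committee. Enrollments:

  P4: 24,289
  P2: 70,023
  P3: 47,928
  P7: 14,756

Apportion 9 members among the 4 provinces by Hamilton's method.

P4=1, P2=4, P3=3, P7=1

Standard divisor: 156996 ÷ 9 = 17444.
Standard quotas: P4 1.3924, P2 4.0142, P3 2.7475, P7 0.8459.
Lower quotas: P4 1, P2 4, P3 2, P7 0 (sum 7, leaving 2 seats).
Remainders in descending order: P7 0.8459, P3 0.7475, P4 0.3924, P2 0.0142.
Largest remainders: P7, P3 receive the extra seats.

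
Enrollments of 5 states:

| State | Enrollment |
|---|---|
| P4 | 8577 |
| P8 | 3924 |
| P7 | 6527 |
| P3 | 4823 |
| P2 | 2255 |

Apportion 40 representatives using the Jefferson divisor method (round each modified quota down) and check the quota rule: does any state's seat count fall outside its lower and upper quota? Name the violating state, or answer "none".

Standard quotas: P4 13.142, P8 6.012, P7 10.001, P3 7.390, P2 3.455.
Jefferson allocation: P4 14, P8 6, P7 10, P3 7, P2 3.
Every allocation lies between the lower and upper quota.

none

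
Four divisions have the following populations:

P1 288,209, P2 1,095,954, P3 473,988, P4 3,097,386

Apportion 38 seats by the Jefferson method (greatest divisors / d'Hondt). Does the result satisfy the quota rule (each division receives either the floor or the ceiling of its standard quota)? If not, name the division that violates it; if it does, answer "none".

Standard quotas: P1 2.210, P2 8.404, P3 3.635, P4 23.751.
Jefferson allocation: P1 2, P2 8, P3 3, P4 25.
P4 has quota 23.751 (lower 23, upper 24) but receives 25 — outside the quota interval.

P4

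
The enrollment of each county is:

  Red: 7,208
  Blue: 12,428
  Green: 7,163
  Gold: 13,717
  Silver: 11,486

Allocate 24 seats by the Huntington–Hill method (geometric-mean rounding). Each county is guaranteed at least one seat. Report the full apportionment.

With divisor 2107: modified quotas Red 3.421, Blue 5.898, Green 3.400, Gold 6.510, Silver 5.451.
Geometric-mean thresholds: Red √(3·4)=3.464, Blue √(5·6)=5.477, Green √(3·4)=3.464, Gold √(6·7)=6.481, Silver √(5·6)=5.477.
Each quota rounded against its threshold gives Red 3, Blue 6, Green 3, Gold 7, Silver 5 (total 24).

Red 3, Blue 6, Green 3, Gold 7, Silver 5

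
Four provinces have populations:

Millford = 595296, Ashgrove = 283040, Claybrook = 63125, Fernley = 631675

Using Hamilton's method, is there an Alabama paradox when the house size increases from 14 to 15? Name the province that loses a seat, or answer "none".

Claybrook

At 14 seats: Millford 5, Ashgrove 2, Claybrook 1, Fernley 6.
At 15 seats: Millford 6, Ashgrove 3, Claybrook 0, Fernley 6.
Claybrook drops from 1 to 0.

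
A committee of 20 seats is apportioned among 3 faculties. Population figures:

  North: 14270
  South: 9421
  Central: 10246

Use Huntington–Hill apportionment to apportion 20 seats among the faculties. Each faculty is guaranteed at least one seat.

North 8; South 6; Central 6

With divisor 1701: modified quotas North 8.389, South 5.539, Central 6.024.
Geometric-mean thresholds: North √(8·9)=8.485, South √(5·6)=5.477, Central √(6·7)=6.481.
Each quota rounded against its threshold gives North 8, South 6, Central 6 (total 20).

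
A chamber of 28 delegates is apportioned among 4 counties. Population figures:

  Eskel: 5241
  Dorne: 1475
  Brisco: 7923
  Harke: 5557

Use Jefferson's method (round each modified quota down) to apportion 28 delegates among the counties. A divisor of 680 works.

Eskel: 7, Dorne: 2, Brisco: 11, Harke: 8

With modified divisor 680: modified quotas Eskel 7.707, Dorne 2.169, Brisco 11.651, Harke 8.172.
Rounding down: Eskel 7, Dorne 2, Brisco 11, Harke 8 (total 28).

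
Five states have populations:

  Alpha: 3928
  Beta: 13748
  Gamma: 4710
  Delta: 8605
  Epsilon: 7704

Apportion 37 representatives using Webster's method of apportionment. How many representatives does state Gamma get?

5

Standard divisor 38695/37 ≈ 1045.811; standard quotas: Alpha 3.756, Beta 13.146, Gamma 4.504, Delta 8.228, Epsilon 7.367.
Rounding to the nearest integer gives Alpha 4, Beta 13, Gamma 5, Delta 8, Epsilon 7 — total 37, matching the house size, so no adjustment is needed.
Gamma receives 5.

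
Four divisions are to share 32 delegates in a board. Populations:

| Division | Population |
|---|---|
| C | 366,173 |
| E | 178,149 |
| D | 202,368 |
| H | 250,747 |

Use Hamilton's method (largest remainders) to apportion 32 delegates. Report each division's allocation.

Standard divisor: 997437 ÷ 32 ≈ 31169.906.
Standard quotas: C 11.7476, E 5.7154, D 6.4924, H 8.0445.
Lower quotas: C 11, E 5, D 6, H 8 (sum 30, leaving 2 seats).
Remainders in descending order: C 0.7476, E 0.7154, D 0.4924, H 0.0445.
Largest remainders: C, E receive the extra seats.

C 12, E 6, D 6, H 8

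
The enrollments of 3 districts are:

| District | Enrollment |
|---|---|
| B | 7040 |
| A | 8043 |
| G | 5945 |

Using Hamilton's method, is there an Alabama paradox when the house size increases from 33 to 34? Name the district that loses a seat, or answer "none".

none

At 33 seats: B 11, A 13, G 9.
At 34 seats: B 11, A 13, G 10.
No district's allocation decreased.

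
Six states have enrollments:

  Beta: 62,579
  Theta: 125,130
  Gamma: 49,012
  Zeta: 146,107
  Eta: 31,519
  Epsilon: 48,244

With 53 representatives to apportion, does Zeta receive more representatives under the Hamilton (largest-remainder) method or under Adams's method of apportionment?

Hamilton: Beta 7, Theta 14, Gamma 6, Zeta 17, Eta 4, Epsilon 5.
Adams: Beta 7, Theta 14, Gamma 6, Zeta 16, Eta 4, Epsilon 6.
Zeta gets 17 under Hamilton and 16 under Adams.

Hamilton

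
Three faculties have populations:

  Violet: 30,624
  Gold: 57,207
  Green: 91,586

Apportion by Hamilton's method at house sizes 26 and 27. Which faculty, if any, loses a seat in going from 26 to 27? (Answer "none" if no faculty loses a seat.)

At 26 seats: Violet 5, Gold 8, Green 13.
At 27 seats: Violet 4, Gold 9, Green 14.
Violet drops from 5 to 4.

Violet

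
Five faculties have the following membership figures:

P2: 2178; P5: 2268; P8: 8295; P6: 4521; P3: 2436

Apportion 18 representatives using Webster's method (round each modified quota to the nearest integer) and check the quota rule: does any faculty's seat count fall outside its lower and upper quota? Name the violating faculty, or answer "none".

none

Standard quotas: P2 1.990, P5 2.072, P8 7.580, P6 4.131, P3 2.226.
Webster allocation: P2 2, P5 2, P8 8, P6 4, P3 2.
Every allocation lies between the lower and upper quota.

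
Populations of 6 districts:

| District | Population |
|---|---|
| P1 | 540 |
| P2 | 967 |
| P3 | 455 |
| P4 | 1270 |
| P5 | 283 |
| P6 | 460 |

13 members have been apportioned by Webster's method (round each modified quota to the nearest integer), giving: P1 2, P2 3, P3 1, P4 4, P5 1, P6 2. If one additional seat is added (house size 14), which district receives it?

P3

Priority for the next seat is population ÷ (current seats + 0.5).
Priorities: P1 216.000, P2 276.286, P3 303.333, P4 282.222, P5 188.667, P6 184.000.
Highest priority: P3.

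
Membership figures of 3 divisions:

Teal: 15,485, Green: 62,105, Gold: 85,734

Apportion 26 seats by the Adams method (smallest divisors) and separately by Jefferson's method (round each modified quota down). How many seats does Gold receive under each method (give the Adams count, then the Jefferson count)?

Adams: Teal 3, Green 10, Gold 13.
Jefferson: Teal 2, Green 10, Gold 14.
Gold gets 13 under Adams and 14 under Jefferson.

13 and 14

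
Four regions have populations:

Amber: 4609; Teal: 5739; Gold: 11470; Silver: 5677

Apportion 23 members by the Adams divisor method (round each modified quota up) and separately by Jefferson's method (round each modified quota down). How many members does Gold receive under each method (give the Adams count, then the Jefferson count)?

Adams: Amber 4, Teal 5, Gold 9, Silver 5.
Jefferson: Amber 4, Teal 5, Gold 10, Silver 4.
Gold gets 9 under Adams and 10 under Jefferson.

9 and 10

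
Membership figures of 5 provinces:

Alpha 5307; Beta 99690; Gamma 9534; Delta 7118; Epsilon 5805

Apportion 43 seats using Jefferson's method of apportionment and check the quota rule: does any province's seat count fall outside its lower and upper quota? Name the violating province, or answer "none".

Beta

Standard quotas: Alpha 1.790, Beta 33.633, Gamma 3.217, Delta 2.401, Epsilon 1.958.
Jefferson allocation: Alpha 1, Beta 35, Gamma 3, Delta 2, Epsilon 2.
Beta has quota 33.633 (lower 33, upper 34) but receives 35 — outside the quota interval.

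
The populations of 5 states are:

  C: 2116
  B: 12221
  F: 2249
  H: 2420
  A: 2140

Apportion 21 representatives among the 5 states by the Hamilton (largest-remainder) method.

The standard divisor is 21146/21 ≈ 1006.952.
Standard quotas: C 2.1014, B 12.1366, F 2.2335, H 2.4033, A 2.1252.
Lower quotas: C 2, B 12, F 2, H 2, A 2 (sum 20, leaving 1 seat).
Remainders in descending order: H 0.4033, F 0.2335, B 0.1366, A 0.1252, C 0.1014.
Largest remainder: H receives the extra seat.

C 2, B 12, F 2, H 3, A 2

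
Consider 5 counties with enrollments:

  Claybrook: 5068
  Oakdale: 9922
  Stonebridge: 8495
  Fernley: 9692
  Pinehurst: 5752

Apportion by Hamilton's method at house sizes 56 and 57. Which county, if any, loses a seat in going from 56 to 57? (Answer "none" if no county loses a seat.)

At 56 seats: Claybrook 8, Oakdale 14, Stonebridge 12, Fernley 14, Pinehurst 8.
At 57 seats: Claybrook 7, Oakdale 15, Stonebridge 13, Fernley 14, Pinehurst 8.
Claybrook drops from 8 to 7.

Claybrook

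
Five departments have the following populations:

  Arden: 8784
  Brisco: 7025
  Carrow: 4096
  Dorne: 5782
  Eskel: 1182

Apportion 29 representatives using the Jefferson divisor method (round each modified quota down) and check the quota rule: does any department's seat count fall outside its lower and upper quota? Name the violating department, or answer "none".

Standard quotas: Arden 9.481, Brisco 7.582, Carrow 4.421, Dorne 6.241, Eskel 1.276.
Jefferson allocation: Arden 10, Brisco 8, Carrow 4, Dorne 6, Eskel 1.
Every allocation lies between the lower and upper quota.

none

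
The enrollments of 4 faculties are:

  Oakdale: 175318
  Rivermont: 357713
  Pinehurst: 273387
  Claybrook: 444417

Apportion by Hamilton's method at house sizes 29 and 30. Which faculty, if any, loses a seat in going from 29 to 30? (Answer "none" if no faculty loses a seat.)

At 29 seats: Oakdale 4, Rivermont 8, Pinehurst 7, Claybrook 10.
At 30 seats: Oakdale 4, Rivermont 9, Pinehurst 6, Claybrook 11.
Pinehurst drops from 7 to 6.

Pinehurst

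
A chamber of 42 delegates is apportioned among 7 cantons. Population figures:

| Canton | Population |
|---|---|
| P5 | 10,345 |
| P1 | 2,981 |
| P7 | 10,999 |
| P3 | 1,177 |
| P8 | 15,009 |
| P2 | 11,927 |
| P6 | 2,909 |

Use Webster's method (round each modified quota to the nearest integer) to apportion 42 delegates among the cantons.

Standard divisor 55347/42 ≈ 1317.786; standard quotas: P5 7.850, P1 2.262, P7 8.347, P3 0.893, P8 11.390, P2 9.051, P6 2.207.
Rounding to the nearest integer gives 8, 2, 8, 1, 11, 9, 2 = 41 seats, so the divisor must be adjusted.
With modified divisor 1300: modified quotas P5 7.958, P1 2.293, P7 8.461, P3 0.905, P8 11.545, P2 9.175, P6 2.238.
Rounding to the nearest integer: P5 8, P1 2, P7 8, P3 1, P8 12, P2 9, P6 2 (total 42).

P5=8, P1=2, P7=8, P3=1, P8=12, P2=9, P6=2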